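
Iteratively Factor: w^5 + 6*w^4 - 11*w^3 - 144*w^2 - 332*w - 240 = (w + 2)*(w^4 + 4*w^3 - 19*w^2 - 106*w - 120) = (w + 2)*(w + 3)*(w^3 + w^2 - 22*w - 40) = (w + 2)*(w + 3)*(w + 4)*(w^2 - 3*w - 10) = (w + 2)^2*(w + 3)*(w + 4)*(w - 5)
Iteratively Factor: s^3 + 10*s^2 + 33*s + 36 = (s + 3)*(s^2 + 7*s + 12) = (s + 3)^2*(s + 4)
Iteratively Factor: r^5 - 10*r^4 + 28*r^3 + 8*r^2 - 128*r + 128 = (r - 4)*(r^4 - 6*r^3 + 4*r^2 + 24*r - 32) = (r - 4)^2*(r^3 - 2*r^2 - 4*r + 8) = (r - 4)^2*(r - 2)*(r^2 - 4) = (r - 4)^2*(r - 2)*(r + 2)*(r - 2)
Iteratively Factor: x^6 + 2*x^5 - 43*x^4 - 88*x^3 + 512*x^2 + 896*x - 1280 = (x + 4)*(x^5 - 2*x^4 - 35*x^3 + 52*x^2 + 304*x - 320) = (x + 4)^2*(x^4 - 6*x^3 - 11*x^2 + 96*x - 80) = (x - 1)*(x + 4)^2*(x^3 - 5*x^2 - 16*x + 80) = (x - 5)*(x - 1)*(x + 4)^2*(x^2 - 16) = (x - 5)*(x - 4)*(x - 1)*(x + 4)^2*(x + 4)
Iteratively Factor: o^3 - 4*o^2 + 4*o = (o - 2)*(o^2 - 2*o) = (o - 2)^2*(o)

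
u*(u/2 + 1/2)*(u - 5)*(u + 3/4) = u^4/2 - 13*u^3/8 - 4*u^2 - 15*u/8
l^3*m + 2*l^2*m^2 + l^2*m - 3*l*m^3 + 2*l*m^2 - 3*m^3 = (l - m)*(l + 3*m)*(l*m + m)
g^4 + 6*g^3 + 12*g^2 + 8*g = g*(g + 2)^3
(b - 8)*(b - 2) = b^2 - 10*b + 16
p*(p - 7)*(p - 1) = p^3 - 8*p^2 + 7*p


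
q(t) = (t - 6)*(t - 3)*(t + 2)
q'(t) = (t - 6)*(t - 3) + (t - 6)*(t + 2) + (t - 3)*(t + 2)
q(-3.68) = -108.63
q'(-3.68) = 92.15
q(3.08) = -1.19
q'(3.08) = -14.66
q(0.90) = 31.06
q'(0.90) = -10.17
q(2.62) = 5.93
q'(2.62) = -16.09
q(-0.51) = 34.05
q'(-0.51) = 7.92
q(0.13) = 35.88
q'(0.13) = -1.77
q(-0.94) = 28.98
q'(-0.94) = 15.81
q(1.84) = 18.53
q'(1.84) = -15.60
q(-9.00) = -1260.00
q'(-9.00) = 369.00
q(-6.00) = -432.00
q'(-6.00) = 192.00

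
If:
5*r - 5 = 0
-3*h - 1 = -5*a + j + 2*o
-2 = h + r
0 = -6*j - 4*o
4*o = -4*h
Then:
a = -4/5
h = -3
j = -2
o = 3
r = 1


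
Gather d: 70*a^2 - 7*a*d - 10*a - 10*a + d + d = 70*a^2 - 20*a + d*(2 - 7*a)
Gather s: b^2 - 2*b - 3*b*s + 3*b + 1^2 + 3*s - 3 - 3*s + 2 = b^2 - 3*b*s + b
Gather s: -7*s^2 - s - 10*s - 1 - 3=-7*s^2 - 11*s - 4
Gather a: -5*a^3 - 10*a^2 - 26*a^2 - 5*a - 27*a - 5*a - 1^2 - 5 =-5*a^3 - 36*a^2 - 37*a - 6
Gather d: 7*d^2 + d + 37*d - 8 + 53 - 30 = 7*d^2 + 38*d + 15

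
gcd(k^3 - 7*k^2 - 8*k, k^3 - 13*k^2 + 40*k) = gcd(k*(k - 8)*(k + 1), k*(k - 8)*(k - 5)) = k^2 - 8*k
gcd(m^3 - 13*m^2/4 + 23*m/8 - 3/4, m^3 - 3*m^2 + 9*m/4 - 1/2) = m^2 - 5*m/2 + 1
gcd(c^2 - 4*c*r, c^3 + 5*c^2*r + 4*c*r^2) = c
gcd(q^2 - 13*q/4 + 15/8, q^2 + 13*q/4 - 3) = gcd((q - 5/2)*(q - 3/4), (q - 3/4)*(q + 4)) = q - 3/4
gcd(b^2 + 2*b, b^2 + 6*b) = b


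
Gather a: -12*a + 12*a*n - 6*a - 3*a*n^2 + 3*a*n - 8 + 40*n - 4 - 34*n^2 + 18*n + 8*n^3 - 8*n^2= a*(-3*n^2 + 15*n - 18) + 8*n^3 - 42*n^2 + 58*n - 12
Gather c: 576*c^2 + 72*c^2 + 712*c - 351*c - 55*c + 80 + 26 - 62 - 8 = 648*c^2 + 306*c + 36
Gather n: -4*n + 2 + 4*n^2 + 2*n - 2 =4*n^2 - 2*n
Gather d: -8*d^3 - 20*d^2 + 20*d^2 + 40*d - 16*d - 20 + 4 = -8*d^3 + 24*d - 16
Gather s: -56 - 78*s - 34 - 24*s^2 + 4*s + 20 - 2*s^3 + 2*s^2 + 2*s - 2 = -2*s^3 - 22*s^2 - 72*s - 72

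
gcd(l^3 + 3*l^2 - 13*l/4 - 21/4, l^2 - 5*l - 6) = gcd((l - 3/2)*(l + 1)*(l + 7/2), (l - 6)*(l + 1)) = l + 1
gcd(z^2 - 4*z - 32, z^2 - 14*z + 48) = z - 8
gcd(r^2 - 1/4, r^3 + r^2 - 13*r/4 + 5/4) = r - 1/2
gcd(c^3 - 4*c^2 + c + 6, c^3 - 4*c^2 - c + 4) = c + 1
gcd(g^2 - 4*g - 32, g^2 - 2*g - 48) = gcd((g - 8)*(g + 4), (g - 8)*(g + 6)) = g - 8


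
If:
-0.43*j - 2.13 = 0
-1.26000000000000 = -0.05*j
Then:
No Solution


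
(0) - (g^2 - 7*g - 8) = -g^2 + 7*g + 8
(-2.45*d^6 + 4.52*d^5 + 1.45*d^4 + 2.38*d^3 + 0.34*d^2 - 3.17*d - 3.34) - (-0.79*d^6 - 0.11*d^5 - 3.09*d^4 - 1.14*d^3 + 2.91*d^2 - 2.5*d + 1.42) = -1.66*d^6 + 4.63*d^5 + 4.54*d^4 + 3.52*d^3 - 2.57*d^2 - 0.67*d - 4.76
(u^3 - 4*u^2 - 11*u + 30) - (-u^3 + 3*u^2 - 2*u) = 2*u^3 - 7*u^2 - 9*u + 30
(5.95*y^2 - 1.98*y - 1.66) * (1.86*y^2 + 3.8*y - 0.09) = 11.067*y^4 + 18.9272*y^3 - 11.1471*y^2 - 6.1298*y + 0.1494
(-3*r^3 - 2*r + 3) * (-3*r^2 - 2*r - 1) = 9*r^5 + 6*r^4 + 9*r^3 - 5*r^2 - 4*r - 3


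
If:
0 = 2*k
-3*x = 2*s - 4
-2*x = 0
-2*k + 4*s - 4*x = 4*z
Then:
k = 0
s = 2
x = 0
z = 2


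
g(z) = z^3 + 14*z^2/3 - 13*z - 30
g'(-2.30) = -18.60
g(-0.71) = -18.78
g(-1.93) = 5.28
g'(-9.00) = 146.00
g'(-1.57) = -20.26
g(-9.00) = -264.00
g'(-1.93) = -19.84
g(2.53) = -16.82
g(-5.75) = 8.93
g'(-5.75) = 32.52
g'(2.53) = 29.82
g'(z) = 3*z^2 + 28*z/3 - 13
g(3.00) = 0.00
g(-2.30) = 12.42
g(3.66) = 33.96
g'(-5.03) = 15.96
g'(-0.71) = -18.11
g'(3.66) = 61.35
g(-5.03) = 26.20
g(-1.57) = -1.96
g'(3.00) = 42.00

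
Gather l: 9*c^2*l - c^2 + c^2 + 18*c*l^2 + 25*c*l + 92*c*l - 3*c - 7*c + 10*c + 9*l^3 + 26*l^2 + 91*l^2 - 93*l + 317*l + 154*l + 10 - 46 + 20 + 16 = 9*l^3 + l^2*(18*c + 117) + l*(9*c^2 + 117*c + 378)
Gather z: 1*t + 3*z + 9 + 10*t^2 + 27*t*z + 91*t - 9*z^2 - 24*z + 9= 10*t^2 + 92*t - 9*z^2 + z*(27*t - 21) + 18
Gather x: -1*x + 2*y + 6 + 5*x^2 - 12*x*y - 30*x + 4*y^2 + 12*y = 5*x^2 + x*(-12*y - 31) + 4*y^2 + 14*y + 6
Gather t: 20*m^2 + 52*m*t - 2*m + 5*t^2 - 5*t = 20*m^2 - 2*m + 5*t^2 + t*(52*m - 5)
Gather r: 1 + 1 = 2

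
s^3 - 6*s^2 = s^2*(s - 6)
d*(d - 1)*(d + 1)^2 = d^4 + d^3 - d^2 - d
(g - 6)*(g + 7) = g^2 + g - 42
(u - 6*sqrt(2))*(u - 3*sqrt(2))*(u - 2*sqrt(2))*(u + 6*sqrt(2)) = u^4 - 5*sqrt(2)*u^3 - 60*u^2 + 360*sqrt(2)*u - 864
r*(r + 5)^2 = r^3 + 10*r^2 + 25*r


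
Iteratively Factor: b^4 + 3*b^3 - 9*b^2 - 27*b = (b + 3)*(b^3 - 9*b) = (b - 3)*(b + 3)*(b^2 + 3*b) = b*(b - 3)*(b + 3)*(b + 3)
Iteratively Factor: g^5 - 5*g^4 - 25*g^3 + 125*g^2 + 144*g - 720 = (g + 3)*(g^4 - 8*g^3 - g^2 + 128*g - 240) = (g - 4)*(g + 3)*(g^3 - 4*g^2 - 17*g + 60) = (g - 5)*(g - 4)*(g + 3)*(g^2 + g - 12) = (g - 5)*(g - 4)*(g + 3)*(g + 4)*(g - 3)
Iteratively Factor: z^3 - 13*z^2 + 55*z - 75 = (z - 5)*(z^2 - 8*z + 15) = (z - 5)*(z - 3)*(z - 5)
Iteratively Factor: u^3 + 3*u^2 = (u)*(u^2 + 3*u) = u*(u + 3)*(u)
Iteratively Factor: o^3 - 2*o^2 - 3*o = (o - 3)*(o^2 + o) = o*(o - 3)*(o + 1)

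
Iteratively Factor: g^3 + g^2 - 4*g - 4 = (g + 2)*(g^2 - g - 2) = (g - 2)*(g + 2)*(g + 1)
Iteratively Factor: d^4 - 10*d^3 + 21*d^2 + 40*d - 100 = (d - 5)*(d^3 - 5*d^2 - 4*d + 20) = (d - 5)*(d - 2)*(d^2 - 3*d - 10) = (d - 5)*(d - 2)*(d + 2)*(d - 5)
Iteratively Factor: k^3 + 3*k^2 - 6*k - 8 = (k - 2)*(k^2 + 5*k + 4) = (k - 2)*(k + 4)*(k + 1)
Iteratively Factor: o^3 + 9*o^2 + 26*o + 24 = (o + 4)*(o^2 + 5*o + 6) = (o + 3)*(o + 4)*(o + 2)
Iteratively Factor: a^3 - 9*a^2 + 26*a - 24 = (a - 3)*(a^2 - 6*a + 8) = (a - 3)*(a - 2)*(a - 4)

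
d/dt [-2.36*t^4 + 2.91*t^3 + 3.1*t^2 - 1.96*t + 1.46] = -9.44*t^3 + 8.73*t^2 + 6.2*t - 1.96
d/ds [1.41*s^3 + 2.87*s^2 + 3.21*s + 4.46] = 4.23*s^2 + 5.74*s + 3.21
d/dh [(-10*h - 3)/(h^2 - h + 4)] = (-10*h^2 + 10*h + (2*h - 1)*(10*h + 3) - 40)/(h^2 - h + 4)^2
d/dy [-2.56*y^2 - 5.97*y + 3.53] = -5.12*y - 5.97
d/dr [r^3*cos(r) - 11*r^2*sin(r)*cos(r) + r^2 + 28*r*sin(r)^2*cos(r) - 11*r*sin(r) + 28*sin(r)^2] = -r^3*sin(r) + 3*r^2*cos(r) - 11*r^2*cos(2*r) - 7*r*sin(r) - 11*r*sin(2*r) + 21*r*sin(3*r) - 11*r*cos(r) + 2*r - 11*sin(r) + 28*sin(2*r) + 7*cos(r) - 7*cos(3*r)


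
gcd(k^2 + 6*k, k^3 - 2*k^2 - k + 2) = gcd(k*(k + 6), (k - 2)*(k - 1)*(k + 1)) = 1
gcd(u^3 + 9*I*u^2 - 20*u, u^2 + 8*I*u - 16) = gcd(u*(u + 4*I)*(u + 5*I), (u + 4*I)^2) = u + 4*I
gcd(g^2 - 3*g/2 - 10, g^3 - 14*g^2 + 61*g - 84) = g - 4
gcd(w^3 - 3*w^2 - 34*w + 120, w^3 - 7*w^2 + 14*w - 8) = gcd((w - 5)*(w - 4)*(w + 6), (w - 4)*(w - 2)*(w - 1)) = w - 4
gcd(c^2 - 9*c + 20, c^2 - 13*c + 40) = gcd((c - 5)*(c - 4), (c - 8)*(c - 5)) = c - 5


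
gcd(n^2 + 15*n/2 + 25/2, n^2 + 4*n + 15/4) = n + 5/2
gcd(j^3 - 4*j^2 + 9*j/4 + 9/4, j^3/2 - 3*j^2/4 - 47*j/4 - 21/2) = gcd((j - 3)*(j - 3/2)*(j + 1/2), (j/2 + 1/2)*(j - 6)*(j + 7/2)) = 1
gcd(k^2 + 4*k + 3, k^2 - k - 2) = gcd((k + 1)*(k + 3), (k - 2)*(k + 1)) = k + 1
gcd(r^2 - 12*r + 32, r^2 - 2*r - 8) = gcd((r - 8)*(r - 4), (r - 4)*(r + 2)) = r - 4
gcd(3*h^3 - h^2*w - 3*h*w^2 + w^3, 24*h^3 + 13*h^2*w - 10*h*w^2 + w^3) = -3*h^2 - 2*h*w + w^2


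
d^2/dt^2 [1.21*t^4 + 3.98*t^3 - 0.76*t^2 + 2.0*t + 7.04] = 14.52*t^2 + 23.88*t - 1.52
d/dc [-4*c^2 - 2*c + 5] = -8*c - 2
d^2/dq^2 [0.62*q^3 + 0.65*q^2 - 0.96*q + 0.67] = 3.72*q + 1.3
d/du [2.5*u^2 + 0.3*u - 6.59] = 5.0*u + 0.3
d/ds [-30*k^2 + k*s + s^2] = k + 2*s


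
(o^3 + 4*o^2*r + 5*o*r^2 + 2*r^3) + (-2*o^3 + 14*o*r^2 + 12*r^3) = -o^3 + 4*o^2*r + 19*o*r^2 + 14*r^3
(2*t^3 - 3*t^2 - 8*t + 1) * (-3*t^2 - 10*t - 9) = -6*t^5 - 11*t^4 + 36*t^3 + 104*t^2 + 62*t - 9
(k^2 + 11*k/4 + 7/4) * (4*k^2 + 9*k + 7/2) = 4*k^4 + 20*k^3 + 141*k^2/4 + 203*k/8 + 49/8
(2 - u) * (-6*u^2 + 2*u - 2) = 6*u^3 - 14*u^2 + 6*u - 4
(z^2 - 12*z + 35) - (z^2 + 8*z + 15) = 20 - 20*z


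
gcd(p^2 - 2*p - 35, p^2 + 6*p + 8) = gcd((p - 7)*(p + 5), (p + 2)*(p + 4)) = 1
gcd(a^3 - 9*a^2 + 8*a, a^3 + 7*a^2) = a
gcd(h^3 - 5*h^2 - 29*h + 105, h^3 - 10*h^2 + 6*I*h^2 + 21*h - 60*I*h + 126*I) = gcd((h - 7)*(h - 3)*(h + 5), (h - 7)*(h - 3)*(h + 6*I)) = h^2 - 10*h + 21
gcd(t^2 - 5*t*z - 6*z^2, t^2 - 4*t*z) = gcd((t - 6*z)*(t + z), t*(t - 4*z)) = 1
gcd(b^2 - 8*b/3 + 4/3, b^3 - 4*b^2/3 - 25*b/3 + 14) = b - 2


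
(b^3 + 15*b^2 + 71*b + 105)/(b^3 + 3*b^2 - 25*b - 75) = (b + 7)/(b - 5)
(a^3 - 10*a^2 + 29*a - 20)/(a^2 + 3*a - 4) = (a^2 - 9*a + 20)/(a + 4)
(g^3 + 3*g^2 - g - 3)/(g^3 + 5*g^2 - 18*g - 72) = (g^2 - 1)/(g^2 + 2*g - 24)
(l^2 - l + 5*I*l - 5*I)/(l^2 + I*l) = (l^2 - l + 5*I*l - 5*I)/(l*(l + I))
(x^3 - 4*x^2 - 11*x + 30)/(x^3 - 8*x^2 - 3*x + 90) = (x - 2)/(x - 6)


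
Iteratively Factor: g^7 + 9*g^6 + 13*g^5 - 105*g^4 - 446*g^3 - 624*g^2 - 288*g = (g + 3)*(g^6 + 6*g^5 - 5*g^4 - 90*g^3 - 176*g^2 - 96*g) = (g + 3)*(g + 4)*(g^5 + 2*g^4 - 13*g^3 - 38*g^2 - 24*g) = (g + 2)*(g + 3)*(g + 4)*(g^4 - 13*g^2 - 12*g) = (g + 2)*(g + 3)^2*(g + 4)*(g^3 - 3*g^2 - 4*g) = (g - 4)*(g + 2)*(g + 3)^2*(g + 4)*(g^2 + g) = (g - 4)*(g + 1)*(g + 2)*(g + 3)^2*(g + 4)*(g)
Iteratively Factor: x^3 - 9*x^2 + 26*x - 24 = (x - 2)*(x^2 - 7*x + 12) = (x - 4)*(x - 2)*(x - 3)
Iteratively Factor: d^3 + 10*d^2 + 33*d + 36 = (d + 4)*(d^2 + 6*d + 9) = (d + 3)*(d + 4)*(d + 3)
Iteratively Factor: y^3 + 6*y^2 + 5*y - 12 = (y + 4)*(y^2 + 2*y - 3) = (y + 3)*(y + 4)*(y - 1)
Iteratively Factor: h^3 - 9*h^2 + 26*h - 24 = (h - 2)*(h^2 - 7*h + 12) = (h - 3)*(h - 2)*(h - 4)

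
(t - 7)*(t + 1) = t^2 - 6*t - 7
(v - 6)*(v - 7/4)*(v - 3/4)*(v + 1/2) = v^4 - 8*v^3 + 193*v^2/16 + 9*v/32 - 63/16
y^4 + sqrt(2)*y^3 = y^3*(y + sqrt(2))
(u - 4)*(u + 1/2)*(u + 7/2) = u^3 - 57*u/4 - 7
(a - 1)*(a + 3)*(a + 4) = a^3 + 6*a^2 + 5*a - 12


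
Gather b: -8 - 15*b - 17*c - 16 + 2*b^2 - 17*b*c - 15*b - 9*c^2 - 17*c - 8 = 2*b^2 + b*(-17*c - 30) - 9*c^2 - 34*c - 32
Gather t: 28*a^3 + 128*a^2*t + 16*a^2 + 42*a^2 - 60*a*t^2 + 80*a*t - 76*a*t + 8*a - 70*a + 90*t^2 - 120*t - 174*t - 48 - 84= 28*a^3 + 58*a^2 - 62*a + t^2*(90 - 60*a) + t*(128*a^2 + 4*a - 294) - 132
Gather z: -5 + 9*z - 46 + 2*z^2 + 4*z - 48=2*z^2 + 13*z - 99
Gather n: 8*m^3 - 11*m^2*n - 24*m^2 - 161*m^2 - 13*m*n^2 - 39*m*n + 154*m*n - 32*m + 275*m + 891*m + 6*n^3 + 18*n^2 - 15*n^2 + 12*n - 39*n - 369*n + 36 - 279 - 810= 8*m^3 - 185*m^2 + 1134*m + 6*n^3 + n^2*(3 - 13*m) + n*(-11*m^2 + 115*m - 396) - 1053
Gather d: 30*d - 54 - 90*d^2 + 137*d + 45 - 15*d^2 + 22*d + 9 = -105*d^2 + 189*d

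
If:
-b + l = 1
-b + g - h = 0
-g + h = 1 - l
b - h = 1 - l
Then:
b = l - 1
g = 3*l - 3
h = 2*l - 2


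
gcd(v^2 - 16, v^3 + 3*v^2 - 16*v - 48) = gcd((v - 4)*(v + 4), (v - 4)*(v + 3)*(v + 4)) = v^2 - 16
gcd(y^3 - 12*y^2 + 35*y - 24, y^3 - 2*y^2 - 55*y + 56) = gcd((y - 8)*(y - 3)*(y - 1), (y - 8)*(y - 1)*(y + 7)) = y^2 - 9*y + 8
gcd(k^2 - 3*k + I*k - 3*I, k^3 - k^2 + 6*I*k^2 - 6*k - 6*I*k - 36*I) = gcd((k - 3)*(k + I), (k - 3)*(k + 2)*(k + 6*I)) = k - 3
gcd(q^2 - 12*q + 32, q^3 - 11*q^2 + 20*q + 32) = q^2 - 12*q + 32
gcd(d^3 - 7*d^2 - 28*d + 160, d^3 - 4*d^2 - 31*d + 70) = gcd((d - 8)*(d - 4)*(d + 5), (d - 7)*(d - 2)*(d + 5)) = d + 5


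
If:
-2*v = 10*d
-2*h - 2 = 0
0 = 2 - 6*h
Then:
No Solution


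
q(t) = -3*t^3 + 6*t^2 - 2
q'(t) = -9*t^2 + 12*t = 3*t*(4 - 3*t)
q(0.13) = -1.91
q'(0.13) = 1.41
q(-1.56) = 23.99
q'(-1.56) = -40.62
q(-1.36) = 16.64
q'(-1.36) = -32.97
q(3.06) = -31.78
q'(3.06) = -47.55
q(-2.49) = 81.52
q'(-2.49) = -85.68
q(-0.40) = -0.85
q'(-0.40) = -6.24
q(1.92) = -1.12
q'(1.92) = -10.14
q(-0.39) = -0.91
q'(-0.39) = -6.05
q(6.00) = -434.00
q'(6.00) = -252.00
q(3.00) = -29.00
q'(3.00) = -45.00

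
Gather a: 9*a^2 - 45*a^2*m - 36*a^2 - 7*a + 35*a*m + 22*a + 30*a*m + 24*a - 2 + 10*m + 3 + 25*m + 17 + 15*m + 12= a^2*(-45*m - 27) + a*(65*m + 39) + 50*m + 30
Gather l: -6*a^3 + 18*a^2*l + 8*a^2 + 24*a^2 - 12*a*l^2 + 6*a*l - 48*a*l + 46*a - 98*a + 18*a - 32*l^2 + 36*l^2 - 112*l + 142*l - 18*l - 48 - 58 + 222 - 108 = -6*a^3 + 32*a^2 - 34*a + l^2*(4 - 12*a) + l*(18*a^2 - 42*a + 12) + 8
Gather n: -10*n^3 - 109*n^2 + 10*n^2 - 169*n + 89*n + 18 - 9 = -10*n^3 - 99*n^2 - 80*n + 9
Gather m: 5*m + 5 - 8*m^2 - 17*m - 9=-8*m^2 - 12*m - 4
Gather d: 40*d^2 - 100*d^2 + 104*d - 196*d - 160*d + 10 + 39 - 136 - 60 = -60*d^2 - 252*d - 147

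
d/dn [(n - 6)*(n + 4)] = 2*n - 2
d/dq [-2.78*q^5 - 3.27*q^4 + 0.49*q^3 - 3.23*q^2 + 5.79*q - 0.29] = -13.9*q^4 - 13.08*q^3 + 1.47*q^2 - 6.46*q + 5.79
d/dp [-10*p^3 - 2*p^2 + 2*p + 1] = -30*p^2 - 4*p + 2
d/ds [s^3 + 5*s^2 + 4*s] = 3*s^2 + 10*s + 4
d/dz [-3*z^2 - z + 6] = -6*z - 1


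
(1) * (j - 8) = j - 8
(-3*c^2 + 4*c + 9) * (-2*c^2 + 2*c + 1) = 6*c^4 - 14*c^3 - 13*c^2 + 22*c + 9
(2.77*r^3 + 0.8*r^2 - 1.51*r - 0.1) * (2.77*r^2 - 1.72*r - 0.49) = 7.6729*r^5 - 2.5484*r^4 - 6.916*r^3 + 1.9282*r^2 + 0.9119*r + 0.049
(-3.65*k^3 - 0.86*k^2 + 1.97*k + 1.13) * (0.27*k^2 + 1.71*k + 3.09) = -0.9855*k^5 - 6.4737*k^4 - 12.2172*k^3 + 1.0164*k^2 + 8.0196*k + 3.4917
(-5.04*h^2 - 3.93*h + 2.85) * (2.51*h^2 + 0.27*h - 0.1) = -12.6504*h^4 - 11.2251*h^3 + 6.5964*h^2 + 1.1625*h - 0.285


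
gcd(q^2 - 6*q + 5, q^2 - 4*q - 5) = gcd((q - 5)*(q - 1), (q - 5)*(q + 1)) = q - 5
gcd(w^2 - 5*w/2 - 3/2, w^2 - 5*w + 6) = w - 3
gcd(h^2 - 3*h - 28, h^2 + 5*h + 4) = h + 4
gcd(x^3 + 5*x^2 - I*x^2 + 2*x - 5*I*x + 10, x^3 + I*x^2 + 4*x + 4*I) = x^2 - I*x + 2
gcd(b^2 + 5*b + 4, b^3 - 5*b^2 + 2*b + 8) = b + 1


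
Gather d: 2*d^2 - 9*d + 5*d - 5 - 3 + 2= 2*d^2 - 4*d - 6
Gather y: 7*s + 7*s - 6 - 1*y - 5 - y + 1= 14*s - 2*y - 10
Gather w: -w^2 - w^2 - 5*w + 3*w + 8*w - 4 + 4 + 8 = -2*w^2 + 6*w + 8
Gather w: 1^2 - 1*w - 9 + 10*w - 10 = 9*w - 18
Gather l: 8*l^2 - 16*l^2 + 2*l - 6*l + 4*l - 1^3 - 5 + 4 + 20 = 18 - 8*l^2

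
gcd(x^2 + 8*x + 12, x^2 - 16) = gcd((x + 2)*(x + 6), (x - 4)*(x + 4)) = 1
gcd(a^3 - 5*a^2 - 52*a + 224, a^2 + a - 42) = a + 7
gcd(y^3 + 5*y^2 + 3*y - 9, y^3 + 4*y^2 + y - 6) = y^2 + 2*y - 3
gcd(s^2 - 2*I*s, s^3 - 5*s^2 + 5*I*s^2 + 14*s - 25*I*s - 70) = s - 2*I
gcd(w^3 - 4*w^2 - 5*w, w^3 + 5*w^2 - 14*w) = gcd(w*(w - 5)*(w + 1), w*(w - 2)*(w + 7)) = w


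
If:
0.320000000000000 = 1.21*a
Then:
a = 0.26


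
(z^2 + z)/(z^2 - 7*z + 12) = z*(z + 1)/(z^2 - 7*z + 12)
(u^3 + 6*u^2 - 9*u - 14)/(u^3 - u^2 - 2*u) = (u + 7)/u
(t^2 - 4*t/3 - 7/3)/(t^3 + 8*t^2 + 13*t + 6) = (t - 7/3)/(t^2 + 7*t + 6)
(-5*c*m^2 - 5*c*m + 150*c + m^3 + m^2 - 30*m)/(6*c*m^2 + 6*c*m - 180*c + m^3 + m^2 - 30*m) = (-5*c + m)/(6*c + m)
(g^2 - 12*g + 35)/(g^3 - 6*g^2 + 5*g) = (g - 7)/(g*(g - 1))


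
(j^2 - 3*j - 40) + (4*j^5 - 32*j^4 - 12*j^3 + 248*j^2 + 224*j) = 4*j^5 - 32*j^4 - 12*j^3 + 249*j^2 + 221*j - 40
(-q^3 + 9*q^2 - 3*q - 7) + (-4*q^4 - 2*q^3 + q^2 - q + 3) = -4*q^4 - 3*q^3 + 10*q^2 - 4*q - 4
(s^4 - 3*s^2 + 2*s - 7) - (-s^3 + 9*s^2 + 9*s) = s^4 + s^3 - 12*s^2 - 7*s - 7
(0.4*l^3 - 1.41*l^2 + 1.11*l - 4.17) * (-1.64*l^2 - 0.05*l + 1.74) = -0.656*l^5 + 2.2924*l^4 - 1.0539*l^3 + 4.3299*l^2 + 2.1399*l - 7.2558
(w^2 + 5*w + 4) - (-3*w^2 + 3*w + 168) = 4*w^2 + 2*w - 164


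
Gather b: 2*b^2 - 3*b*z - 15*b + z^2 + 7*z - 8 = 2*b^2 + b*(-3*z - 15) + z^2 + 7*z - 8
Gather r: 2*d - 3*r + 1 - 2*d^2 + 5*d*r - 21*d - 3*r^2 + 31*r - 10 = -2*d^2 - 19*d - 3*r^2 + r*(5*d + 28) - 9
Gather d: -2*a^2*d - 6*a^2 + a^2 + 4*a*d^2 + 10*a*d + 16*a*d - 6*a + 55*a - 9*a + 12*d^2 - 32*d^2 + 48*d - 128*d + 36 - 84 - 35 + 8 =-5*a^2 + 40*a + d^2*(4*a - 20) + d*(-2*a^2 + 26*a - 80) - 75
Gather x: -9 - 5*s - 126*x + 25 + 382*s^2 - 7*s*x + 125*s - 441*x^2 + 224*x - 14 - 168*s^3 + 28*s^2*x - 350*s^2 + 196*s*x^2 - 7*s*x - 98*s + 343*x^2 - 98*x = -168*s^3 + 32*s^2 + 22*s + x^2*(196*s - 98) + x*(28*s^2 - 14*s) + 2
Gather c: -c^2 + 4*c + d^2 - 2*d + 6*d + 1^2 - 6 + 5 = -c^2 + 4*c + d^2 + 4*d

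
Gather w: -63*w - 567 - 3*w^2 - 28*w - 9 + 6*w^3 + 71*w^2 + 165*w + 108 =6*w^3 + 68*w^2 + 74*w - 468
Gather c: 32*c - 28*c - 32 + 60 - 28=4*c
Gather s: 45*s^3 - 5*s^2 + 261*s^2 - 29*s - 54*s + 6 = 45*s^3 + 256*s^2 - 83*s + 6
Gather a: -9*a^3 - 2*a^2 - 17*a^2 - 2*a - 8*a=-9*a^3 - 19*a^2 - 10*a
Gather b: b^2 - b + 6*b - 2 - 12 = b^2 + 5*b - 14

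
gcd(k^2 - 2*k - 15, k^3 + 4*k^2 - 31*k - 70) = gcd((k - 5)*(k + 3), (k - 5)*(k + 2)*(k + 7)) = k - 5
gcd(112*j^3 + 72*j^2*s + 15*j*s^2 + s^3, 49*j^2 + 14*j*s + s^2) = 7*j + s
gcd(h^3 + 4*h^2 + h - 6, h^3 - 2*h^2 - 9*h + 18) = h + 3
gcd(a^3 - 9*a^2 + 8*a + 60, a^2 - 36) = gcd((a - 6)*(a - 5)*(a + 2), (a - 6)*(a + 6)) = a - 6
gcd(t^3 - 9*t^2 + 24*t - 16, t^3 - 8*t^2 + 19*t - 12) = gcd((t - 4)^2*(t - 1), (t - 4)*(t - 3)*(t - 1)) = t^2 - 5*t + 4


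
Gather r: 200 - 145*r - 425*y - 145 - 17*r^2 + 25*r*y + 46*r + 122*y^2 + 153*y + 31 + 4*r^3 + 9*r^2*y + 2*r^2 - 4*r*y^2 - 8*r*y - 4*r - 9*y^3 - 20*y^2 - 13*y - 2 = 4*r^3 + r^2*(9*y - 15) + r*(-4*y^2 + 17*y - 103) - 9*y^3 + 102*y^2 - 285*y + 84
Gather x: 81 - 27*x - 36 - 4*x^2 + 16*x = -4*x^2 - 11*x + 45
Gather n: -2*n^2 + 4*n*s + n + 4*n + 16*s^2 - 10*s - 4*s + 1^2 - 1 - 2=-2*n^2 + n*(4*s + 5) + 16*s^2 - 14*s - 2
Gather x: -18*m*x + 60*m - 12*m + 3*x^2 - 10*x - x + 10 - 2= 48*m + 3*x^2 + x*(-18*m - 11) + 8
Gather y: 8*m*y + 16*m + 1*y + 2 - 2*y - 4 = 16*m + y*(8*m - 1) - 2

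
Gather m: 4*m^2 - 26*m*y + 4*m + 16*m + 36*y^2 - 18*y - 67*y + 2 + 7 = 4*m^2 + m*(20 - 26*y) + 36*y^2 - 85*y + 9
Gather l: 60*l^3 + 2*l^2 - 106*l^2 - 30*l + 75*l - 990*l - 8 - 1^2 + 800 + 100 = 60*l^3 - 104*l^2 - 945*l + 891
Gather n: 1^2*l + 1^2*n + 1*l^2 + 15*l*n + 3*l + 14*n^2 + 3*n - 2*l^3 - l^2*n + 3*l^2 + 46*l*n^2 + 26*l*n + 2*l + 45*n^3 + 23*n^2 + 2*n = -2*l^3 + 4*l^2 + 6*l + 45*n^3 + n^2*(46*l + 37) + n*(-l^2 + 41*l + 6)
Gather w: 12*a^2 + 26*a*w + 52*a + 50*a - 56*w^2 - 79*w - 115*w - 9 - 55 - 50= 12*a^2 + 102*a - 56*w^2 + w*(26*a - 194) - 114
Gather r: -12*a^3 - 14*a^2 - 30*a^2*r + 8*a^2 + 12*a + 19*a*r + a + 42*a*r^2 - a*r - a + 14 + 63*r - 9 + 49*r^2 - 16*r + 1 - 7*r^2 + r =-12*a^3 - 6*a^2 + 12*a + r^2*(42*a + 42) + r*(-30*a^2 + 18*a + 48) + 6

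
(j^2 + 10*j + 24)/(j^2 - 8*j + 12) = (j^2 + 10*j + 24)/(j^2 - 8*j + 12)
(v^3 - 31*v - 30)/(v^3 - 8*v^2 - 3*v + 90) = (v^2 + 6*v + 5)/(v^2 - 2*v - 15)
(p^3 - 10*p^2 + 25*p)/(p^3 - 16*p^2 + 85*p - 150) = p/(p - 6)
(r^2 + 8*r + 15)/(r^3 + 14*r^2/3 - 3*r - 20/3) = 3*(r + 3)/(3*r^2 - r - 4)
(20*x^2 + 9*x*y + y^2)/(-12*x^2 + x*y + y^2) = (-5*x - y)/(3*x - y)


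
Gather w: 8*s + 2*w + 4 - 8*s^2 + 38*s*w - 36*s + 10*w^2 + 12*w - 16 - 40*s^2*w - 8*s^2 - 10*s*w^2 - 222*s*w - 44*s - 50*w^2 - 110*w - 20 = -16*s^2 - 72*s + w^2*(-10*s - 40) + w*(-40*s^2 - 184*s - 96) - 32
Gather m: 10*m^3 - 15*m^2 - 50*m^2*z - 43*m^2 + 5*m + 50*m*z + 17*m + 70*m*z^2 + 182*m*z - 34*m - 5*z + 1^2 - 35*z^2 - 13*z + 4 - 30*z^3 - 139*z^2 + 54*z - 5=10*m^3 + m^2*(-50*z - 58) + m*(70*z^2 + 232*z - 12) - 30*z^3 - 174*z^2 + 36*z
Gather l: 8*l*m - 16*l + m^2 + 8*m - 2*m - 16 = l*(8*m - 16) + m^2 + 6*m - 16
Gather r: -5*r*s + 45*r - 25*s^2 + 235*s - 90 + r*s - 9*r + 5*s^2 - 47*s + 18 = r*(36 - 4*s) - 20*s^2 + 188*s - 72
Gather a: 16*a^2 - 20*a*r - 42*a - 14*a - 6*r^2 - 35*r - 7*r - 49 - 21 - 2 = 16*a^2 + a*(-20*r - 56) - 6*r^2 - 42*r - 72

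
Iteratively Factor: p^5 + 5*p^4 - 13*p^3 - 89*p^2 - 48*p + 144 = (p - 4)*(p^4 + 9*p^3 + 23*p^2 + 3*p - 36) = (p - 4)*(p + 3)*(p^3 + 6*p^2 + 5*p - 12) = (p - 4)*(p + 3)^2*(p^2 + 3*p - 4) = (p - 4)*(p + 3)^2*(p + 4)*(p - 1)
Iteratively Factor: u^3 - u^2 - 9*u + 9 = (u + 3)*(u^2 - 4*u + 3) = (u - 3)*(u + 3)*(u - 1)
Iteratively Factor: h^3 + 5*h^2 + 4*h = (h + 4)*(h^2 + h) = h*(h + 4)*(h + 1)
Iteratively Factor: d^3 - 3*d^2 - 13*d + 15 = (d - 1)*(d^2 - 2*d - 15) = (d - 5)*(d - 1)*(d + 3)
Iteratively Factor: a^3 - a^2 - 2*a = (a + 1)*(a^2 - 2*a) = a*(a + 1)*(a - 2)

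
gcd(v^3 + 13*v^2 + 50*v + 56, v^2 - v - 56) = v + 7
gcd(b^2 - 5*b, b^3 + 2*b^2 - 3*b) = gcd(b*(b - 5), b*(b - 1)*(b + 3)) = b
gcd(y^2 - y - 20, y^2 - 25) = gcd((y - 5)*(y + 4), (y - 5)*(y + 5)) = y - 5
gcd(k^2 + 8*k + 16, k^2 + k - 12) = k + 4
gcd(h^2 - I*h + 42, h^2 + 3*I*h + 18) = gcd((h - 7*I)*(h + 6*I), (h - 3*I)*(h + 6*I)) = h + 6*I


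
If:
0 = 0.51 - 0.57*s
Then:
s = 0.89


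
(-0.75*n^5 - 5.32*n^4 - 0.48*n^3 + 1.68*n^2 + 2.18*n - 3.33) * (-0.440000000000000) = 0.33*n^5 + 2.3408*n^4 + 0.2112*n^3 - 0.7392*n^2 - 0.9592*n + 1.4652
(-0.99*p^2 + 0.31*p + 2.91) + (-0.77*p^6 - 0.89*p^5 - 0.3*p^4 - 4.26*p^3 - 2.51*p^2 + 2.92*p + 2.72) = -0.77*p^6 - 0.89*p^5 - 0.3*p^4 - 4.26*p^3 - 3.5*p^2 + 3.23*p + 5.63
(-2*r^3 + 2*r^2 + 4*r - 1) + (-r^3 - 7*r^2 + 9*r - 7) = -3*r^3 - 5*r^2 + 13*r - 8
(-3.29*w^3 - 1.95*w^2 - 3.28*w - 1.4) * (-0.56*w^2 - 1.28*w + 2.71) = 1.8424*w^5 + 5.3032*w^4 - 4.5831*w^3 - 0.3021*w^2 - 7.0968*w - 3.794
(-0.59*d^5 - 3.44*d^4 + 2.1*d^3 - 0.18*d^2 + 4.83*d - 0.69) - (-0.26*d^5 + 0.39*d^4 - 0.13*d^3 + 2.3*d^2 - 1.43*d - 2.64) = -0.33*d^5 - 3.83*d^4 + 2.23*d^3 - 2.48*d^2 + 6.26*d + 1.95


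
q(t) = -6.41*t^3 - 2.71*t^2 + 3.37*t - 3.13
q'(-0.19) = 3.71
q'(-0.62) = -0.66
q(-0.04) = -3.27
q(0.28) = -2.54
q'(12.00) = -2830.79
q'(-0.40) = 2.46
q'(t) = -19.23*t^2 - 5.42*t + 3.37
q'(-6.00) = -656.39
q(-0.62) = -4.73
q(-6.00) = 1263.65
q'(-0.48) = 1.54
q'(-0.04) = 3.56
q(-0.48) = -4.66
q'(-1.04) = -11.79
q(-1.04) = -2.36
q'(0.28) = 0.34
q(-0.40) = -4.50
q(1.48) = -24.86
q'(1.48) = -46.77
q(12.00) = -11429.41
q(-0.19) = -3.82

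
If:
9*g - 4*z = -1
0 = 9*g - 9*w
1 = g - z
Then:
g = -1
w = -1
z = -2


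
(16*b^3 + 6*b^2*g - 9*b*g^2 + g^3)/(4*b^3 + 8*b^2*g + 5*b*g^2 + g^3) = (16*b^2 - 10*b*g + g^2)/(4*b^2 + 4*b*g + g^2)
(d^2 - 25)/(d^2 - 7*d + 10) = (d + 5)/(d - 2)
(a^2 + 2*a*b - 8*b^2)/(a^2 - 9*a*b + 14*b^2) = (a + 4*b)/(a - 7*b)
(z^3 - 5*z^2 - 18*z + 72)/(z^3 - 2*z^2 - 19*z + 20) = (z^2 - 9*z + 18)/(z^2 - 6*z + 5)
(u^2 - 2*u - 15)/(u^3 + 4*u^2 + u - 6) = (u - 5)/(u^2 + u - 2)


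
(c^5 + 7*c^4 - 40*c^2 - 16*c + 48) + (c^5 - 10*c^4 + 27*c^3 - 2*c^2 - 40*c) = 2*c^5 - 3*c^4 + 27*c^3 - 42*c^2 - 56*c + 48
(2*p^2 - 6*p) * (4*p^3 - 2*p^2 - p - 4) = 8*p^5 - 28*p^4 + 10*p^3 - 2*p^2 + 24*p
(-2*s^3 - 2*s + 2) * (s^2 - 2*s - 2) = -2*s^5 + 4*s^4 + 2*s^3 + 6*s^2 - 4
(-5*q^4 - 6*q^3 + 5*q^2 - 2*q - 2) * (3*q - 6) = -15*q^5 + 12*q^4 + 51*q^3 - 36*q^2 + 6*q + 12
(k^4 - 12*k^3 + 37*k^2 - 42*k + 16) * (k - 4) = k^5 - 16*k^4 + 85*k^3 - 190*k^2 + 184*k - 64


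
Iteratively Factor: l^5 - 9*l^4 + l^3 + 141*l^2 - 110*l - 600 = (l - 4)*(l^4 - 5*l^3 - 19*l^2 + 65*l + 150) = (l - 5)*(l - 4)*(l^3 - 19*l - 30) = (l - 5)*(l - 4)*(l + 3)*(l^2 - 3*l - 10) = (l - 5)^2*(l - 4)*(l + 3)*(l + 2)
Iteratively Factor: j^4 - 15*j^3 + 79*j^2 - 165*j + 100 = (j - 5)*(j^3 - 10*j^2 + 29*j - 20) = (j - 5)*(j - 4)*(j^2 - 6*j + 5) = (j - 5)^2*(j - 4)*(j - 1)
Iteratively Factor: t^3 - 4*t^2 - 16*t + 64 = (t - 4)*(t^2 - 16) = (t - 4)*(t + 4)*(t - 4)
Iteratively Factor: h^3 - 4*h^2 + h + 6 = (h + 1)*(h^2 - 5*h + 6) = (h - 3)*(h + 1)*(h - 2)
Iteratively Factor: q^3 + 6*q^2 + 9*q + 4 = (q + 1)*(q^2 + 5*q + 4) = (q + 1)^2*(q + 4)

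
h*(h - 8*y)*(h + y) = h^3 - 7*h^2*y - 8*h*y^2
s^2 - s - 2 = (s - 2)*(s + 1)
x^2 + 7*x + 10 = (x + 2)*(x + 5)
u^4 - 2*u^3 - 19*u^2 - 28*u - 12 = (u - 6)*(u + 1)^2*(u + 2)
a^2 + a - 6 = (a - 2)*(a + 3)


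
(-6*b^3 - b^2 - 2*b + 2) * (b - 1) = -6*b^4 + 5*b^3 - b^2 + 4*b - 2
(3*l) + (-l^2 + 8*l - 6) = -l^2 + 11*l - 6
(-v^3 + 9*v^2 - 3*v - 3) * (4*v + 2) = -4*v^4 + 34*v^3 + 6*v^2 - 18*v - 6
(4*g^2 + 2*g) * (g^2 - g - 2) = 4*g^4 - 2*g^3 - 10*g^2 - 4*g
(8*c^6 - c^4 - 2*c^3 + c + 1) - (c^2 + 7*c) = 8*c^6 - c^4 - 2*c^3 - c^2 - 6*c + 1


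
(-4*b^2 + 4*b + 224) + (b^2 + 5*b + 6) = -3*b^2 + 9*b + 230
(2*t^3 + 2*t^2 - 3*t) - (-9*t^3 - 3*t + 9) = 11*t^3 + 2*t^2 - 9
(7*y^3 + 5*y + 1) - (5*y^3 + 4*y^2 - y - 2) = 2*y^3 - 4*y^2 + 6*y + 3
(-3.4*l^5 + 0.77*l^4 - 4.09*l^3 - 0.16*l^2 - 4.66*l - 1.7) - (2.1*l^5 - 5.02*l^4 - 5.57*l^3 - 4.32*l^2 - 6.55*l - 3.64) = -5.5*l^5 + 5.79*l^4 + 1.48*l^3 + 4.16*l^2 + 1.89*l + 1.94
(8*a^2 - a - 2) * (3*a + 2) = 24*a^3 + 13*a^2 - 8*a - 4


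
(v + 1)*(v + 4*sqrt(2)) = v^2 + v + 4*sqrt(2)*v + 4*sqrt(2)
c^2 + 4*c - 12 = (c - 2)*(c + 6)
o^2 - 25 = (o - 5)*(o + 5)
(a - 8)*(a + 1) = a^2 - 7*a - 8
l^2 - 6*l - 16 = (l - 8)*(l + 2)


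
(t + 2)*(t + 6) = t^2 + 8*t + 12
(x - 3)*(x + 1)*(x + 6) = x^3 + 4*x^2 - 15*x - 18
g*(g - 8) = g^2 - 8*g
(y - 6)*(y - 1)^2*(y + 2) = y^4 - 6*y^3 - 3*y^2 + 20*y - 12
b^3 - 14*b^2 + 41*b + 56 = (b - 8)*(b - 7)*(b + 1)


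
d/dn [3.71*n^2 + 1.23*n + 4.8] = 7.42*n + 1.23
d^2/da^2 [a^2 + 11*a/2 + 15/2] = 2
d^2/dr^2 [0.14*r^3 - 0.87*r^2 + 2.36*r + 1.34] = 0.84*r - 1.74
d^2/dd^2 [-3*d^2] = -6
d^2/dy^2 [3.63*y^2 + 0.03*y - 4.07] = 7.26000000000000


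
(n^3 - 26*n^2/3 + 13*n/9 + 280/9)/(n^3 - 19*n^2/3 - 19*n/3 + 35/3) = (3*n^2 - 31*n + 56)/(3*(n^2 - 8*n + 7))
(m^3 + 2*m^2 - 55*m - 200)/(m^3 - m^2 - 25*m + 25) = (m^2 - 3*m - 40)/(m^2 - 6*m + 5)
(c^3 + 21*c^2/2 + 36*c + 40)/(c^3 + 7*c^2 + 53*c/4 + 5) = 2*(c + 4)/(2*c + 1)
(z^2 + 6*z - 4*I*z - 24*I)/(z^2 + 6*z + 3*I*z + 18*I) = (z - 4*I)/(z + 3*I)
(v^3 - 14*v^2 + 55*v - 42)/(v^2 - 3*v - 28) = (v^2 - 7*v + 6)/(v + 4)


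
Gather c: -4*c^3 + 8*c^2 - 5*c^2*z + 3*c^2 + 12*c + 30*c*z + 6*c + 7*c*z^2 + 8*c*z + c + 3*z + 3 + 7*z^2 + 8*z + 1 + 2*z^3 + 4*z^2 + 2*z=-4*c^3 + c^2*(11 - 5*z) + c*(7*z^2 + 38*z + 19) + 2*z^3 + 11*z^2 + 13*z + 4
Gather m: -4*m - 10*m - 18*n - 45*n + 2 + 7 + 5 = -14*m - 63*n + 14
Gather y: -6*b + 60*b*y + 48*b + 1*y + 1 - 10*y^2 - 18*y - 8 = 42*b - 10*y^2 + y*(60*b - 17) - 7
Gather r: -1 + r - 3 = r - 4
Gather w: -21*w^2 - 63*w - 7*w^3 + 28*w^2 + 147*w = -7*w^3 + 7*w^2 + 84*w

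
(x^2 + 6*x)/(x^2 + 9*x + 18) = x/(x + 3)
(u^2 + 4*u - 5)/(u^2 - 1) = (u + 5)/(u + 1)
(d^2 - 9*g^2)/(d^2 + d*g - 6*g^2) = (d - 3*g)/(d - 2*g)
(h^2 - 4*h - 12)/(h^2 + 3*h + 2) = (h - 6)/(h + 1)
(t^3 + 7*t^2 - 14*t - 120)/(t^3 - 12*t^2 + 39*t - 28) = (t^2 + 11*t + 30)/(t^2 - 8*t + 7)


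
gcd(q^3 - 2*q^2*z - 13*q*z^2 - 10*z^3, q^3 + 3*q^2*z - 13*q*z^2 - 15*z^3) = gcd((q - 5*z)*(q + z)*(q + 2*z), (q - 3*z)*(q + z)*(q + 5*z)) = q + z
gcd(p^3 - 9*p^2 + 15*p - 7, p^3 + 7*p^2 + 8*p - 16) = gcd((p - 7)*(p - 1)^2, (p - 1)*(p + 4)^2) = p - 1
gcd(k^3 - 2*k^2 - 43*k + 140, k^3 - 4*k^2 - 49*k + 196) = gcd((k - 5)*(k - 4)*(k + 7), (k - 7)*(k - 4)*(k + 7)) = k^2 + 3*k - 28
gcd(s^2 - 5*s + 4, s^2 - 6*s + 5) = s - 1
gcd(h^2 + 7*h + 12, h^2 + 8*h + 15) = h + 3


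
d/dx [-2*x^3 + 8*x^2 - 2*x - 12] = -6*x^2 + 16*x - 2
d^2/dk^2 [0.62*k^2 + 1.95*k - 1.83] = 1.24000000000000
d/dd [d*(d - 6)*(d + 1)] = 3*d^2 - 10*d - 6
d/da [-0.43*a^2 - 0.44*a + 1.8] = -0.86*a - 0.44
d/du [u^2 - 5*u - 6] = 2*u - 5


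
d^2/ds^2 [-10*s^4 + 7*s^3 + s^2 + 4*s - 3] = -120*s^2 + 42*s + 2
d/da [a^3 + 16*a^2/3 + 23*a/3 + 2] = 3*a^2 + 32*a/3 + 23/3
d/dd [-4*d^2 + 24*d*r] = -8*d + 24*r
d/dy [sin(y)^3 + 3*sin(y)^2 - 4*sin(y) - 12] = (3*sin(y)^2 + 6*sin(y) - 4)*cos(y)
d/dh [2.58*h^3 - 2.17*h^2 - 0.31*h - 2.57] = 7.74*h^2 - 4.34*h - 0.31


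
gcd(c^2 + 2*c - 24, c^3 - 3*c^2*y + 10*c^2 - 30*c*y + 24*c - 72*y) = c + 6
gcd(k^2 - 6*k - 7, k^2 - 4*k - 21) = k - 7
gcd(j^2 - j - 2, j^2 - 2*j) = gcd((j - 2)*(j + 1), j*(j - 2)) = j - 2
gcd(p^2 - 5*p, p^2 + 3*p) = p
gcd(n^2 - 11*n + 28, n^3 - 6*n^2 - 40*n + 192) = n - 4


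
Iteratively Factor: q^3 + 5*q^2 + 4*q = (q + 1)*(q^2 + 4*q) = (q + 1)*(q + 4)*(q)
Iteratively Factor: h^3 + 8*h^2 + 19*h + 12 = (h + 4)*(h^2 + 4*h + 3) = (h + 1)*(h + 4)*(h + 3)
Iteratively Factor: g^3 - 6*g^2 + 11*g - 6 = (g - 1)*(g^2 - 5*g + 6) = (g - 2)*(g - 1)*(g - 3)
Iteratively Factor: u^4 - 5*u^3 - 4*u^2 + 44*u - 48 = (u - 2)*(u^3 - 3*u^2 - 10*u + 24) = (u - 2)*(u + 3)*(u^2 - 6*u + 8) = (u - 2)^2*(u + 3)*(u - 4)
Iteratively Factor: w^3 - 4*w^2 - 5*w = (w + 1)*(w^2 - 5*w) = w*(w + 1)*(w - 5)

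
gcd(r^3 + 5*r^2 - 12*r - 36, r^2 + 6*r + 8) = r + 2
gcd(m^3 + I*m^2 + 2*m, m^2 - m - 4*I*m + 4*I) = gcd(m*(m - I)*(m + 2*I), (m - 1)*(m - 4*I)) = 1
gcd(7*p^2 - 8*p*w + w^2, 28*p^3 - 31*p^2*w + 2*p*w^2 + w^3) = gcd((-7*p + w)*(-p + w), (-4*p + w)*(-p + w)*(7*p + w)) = p - w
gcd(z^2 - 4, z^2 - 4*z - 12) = z + 2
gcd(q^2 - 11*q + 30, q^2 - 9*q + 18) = q - 6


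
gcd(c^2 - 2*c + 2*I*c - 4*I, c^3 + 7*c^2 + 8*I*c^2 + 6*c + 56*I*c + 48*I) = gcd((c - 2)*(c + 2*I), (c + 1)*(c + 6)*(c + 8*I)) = 1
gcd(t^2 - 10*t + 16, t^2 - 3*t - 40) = t - 8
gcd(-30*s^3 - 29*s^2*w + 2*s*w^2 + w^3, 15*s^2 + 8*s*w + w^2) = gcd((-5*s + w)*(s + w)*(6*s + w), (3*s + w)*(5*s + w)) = 1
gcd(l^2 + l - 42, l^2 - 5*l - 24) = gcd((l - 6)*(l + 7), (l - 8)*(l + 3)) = 1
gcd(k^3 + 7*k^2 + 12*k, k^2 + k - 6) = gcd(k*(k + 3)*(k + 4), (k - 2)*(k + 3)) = k + 3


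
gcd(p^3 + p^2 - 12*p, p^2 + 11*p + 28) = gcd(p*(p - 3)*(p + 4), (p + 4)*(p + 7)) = p + 4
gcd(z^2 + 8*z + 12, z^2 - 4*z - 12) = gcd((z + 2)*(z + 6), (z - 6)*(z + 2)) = z + 2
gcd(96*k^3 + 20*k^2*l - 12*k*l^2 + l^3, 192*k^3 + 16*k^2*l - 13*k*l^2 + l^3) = 8*k - l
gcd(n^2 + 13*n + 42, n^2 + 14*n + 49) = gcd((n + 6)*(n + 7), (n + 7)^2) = n + 7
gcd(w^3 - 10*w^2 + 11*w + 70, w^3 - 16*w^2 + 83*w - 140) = w^2 - 12*w + 35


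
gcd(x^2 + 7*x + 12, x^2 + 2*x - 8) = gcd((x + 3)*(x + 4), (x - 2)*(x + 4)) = x + 4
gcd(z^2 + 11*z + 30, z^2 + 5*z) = z + 5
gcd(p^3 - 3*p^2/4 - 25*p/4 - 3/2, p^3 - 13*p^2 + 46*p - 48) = p - 3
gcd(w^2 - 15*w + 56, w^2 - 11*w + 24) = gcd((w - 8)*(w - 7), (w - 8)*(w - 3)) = w - 8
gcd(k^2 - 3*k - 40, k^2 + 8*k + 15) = k + 5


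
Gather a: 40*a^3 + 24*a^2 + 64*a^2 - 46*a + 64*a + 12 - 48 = 40*a^3 + 88*a^2 + 18*a - 36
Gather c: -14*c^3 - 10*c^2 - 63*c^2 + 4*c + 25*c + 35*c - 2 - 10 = -14*c^3 - 73*c^2 + 64*c - 12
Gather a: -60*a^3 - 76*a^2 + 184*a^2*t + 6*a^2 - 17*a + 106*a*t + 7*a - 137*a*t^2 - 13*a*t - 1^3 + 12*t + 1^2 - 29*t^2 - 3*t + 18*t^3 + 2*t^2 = -60*a^3 + a^2*(184*t - 70) + a*(-137*t^2 + 93*t - 10) + 18*t^3 - 27*t^2 + 9*t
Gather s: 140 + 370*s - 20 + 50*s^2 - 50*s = 50*s^2 + 320*s + 120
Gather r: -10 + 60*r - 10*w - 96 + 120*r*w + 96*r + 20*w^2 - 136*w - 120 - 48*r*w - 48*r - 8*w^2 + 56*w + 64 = r*(72*w + 108) + 12*w^2 - 90*w - 162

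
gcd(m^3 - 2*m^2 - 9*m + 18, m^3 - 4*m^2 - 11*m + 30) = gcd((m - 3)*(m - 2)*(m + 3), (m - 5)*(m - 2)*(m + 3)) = m^2 + m - 6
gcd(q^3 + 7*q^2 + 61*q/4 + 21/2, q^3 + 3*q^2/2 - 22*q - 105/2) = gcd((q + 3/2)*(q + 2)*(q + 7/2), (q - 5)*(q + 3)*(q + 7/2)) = q + 7/2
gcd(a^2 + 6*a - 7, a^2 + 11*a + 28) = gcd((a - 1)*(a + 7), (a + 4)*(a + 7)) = a + 7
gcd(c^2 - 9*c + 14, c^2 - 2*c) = c - 2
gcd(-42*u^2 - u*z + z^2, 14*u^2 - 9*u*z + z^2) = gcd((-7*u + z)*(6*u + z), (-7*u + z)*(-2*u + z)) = -7*u + z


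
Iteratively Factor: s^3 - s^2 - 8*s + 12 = (s - 2)*(s^2 + s - 6) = (s - 2)^2*(s + 3)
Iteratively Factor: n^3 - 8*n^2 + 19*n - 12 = (n - 4)*(n^2 - 4*n + 3) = (n - 4)*(n - 1)*(n - 3)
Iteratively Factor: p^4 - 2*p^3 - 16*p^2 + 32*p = (p - 4)*(p^3 + 2*p^2 - 8*p) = (p - 4)*(p + 4)*(p^2 - 2*p) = (p - 4)*(p - 2)*(p + 4)*(p)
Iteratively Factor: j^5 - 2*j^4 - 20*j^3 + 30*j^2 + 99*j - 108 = (j + 3)*(j^4 - 5*j^3 - 5*j^2 + 45*j - 36) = (j - 3)*(j + 3)*(j^3 - 2*j^2 - 11*j + 12) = (j - 3)*(j + 3)^2*(j^2 - 5*j + 4) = (j - 4)*(j - 3)*(j + 3)^2*(j - 1)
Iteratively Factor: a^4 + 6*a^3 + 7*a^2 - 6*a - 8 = (a + 4)*(a^3 + 2*a^2 - a - 2) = (a + 2)*(a + 4)*(a^2 - 1) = (a - 1)*(a + 2)*(a + 4)*(a + 1)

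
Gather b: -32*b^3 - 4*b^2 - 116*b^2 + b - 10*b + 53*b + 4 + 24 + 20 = -32*b^3 - 120*b^2 + 44*b + 48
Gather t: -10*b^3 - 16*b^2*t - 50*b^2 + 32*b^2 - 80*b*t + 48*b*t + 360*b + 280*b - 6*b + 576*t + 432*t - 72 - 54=-10*b^3 - 18*b^2 + 634*b + t*(-16*b^2 - 32*b + 1008) - 126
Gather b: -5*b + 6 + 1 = 7 - 5*b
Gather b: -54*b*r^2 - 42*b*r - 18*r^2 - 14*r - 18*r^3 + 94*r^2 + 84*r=b*(-54*r^2 - 42*r) - 18*r^3 + 76*r^2 + 70*r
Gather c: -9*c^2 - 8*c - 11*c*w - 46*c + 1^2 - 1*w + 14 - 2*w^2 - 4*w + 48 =-9*c^2 + c*(-11*w - 54) - 2*w^2 - 5*w + 63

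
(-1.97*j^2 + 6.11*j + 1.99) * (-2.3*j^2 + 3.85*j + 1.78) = 4.531*j^4 - 21.6375*j^3 + 15.4399*j^2 + 18.5373*j + 3.5422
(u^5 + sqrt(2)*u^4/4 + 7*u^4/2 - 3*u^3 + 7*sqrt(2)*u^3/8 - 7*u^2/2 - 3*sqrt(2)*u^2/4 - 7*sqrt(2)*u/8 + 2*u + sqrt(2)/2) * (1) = u^5 + sqrt(2)*u^4/4 + 7*u^4/2 - 3*u^3 + 7*sqrt(2)*u^3/8 - 7*u^2/2 - 3*sqrt(2)*u^2/4 - 7*sqrt(2)*u/8 + 2*u + sqrt(2)/2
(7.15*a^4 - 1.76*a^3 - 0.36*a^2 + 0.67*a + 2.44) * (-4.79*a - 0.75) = -34.2485*a^5 + 3.0679*a^4 + 3.0444*a^3 - 2.9393*a^2 - 12.1901*a - 1.83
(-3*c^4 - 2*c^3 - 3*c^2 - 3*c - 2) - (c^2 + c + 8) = -3*c^4 - 2*c^3 - 4*c^2 - 4*c - 10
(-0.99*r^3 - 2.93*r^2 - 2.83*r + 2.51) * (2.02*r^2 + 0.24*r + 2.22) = -1.9998*r^5 - 6.1562*r^4 - 8.6176*r^3 - 2.1136*r^2 - 5.6802*r + 5.5722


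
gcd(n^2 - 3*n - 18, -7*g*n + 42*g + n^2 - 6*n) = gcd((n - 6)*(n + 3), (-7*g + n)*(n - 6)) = n - 6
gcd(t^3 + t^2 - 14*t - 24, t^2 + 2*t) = t + 2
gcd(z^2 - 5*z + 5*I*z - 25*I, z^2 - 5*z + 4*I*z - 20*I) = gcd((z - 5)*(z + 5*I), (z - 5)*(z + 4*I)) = z - 5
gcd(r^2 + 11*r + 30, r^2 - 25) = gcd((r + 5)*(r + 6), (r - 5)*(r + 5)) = r + 5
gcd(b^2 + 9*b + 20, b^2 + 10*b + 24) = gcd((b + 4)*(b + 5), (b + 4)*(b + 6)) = b + 4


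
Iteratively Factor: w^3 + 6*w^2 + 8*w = (w + 2)*(w^2 + 4*w) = (w + 2)*(w + 4)*(w)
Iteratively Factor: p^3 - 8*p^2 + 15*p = (p - 5)*(p^2 - 3*p) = (p - 5)*(p - 3)*(p)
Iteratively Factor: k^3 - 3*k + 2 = (k - 1)*(k^2 + k - 2) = (k - 1)*(k + 2)*(k - 1)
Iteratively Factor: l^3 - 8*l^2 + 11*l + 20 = (l + 1)*(l^2 - 9*l + 20) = (l - 5)*(l + 1)*(l - 4)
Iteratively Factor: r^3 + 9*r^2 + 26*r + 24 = (r + 2)*(r^2 + 7*r + 12) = (r + 2)*(r + 4)*(r + 3)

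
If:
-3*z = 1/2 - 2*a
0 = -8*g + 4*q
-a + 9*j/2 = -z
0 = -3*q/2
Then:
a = 3*z/2 + 1/4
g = 0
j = z/9 + 1/18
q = 0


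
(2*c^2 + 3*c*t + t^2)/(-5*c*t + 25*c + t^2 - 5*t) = (2*c^2 + 3*c*t + t^2)/(-5*c*t + 25*c + t^2 - 5*t)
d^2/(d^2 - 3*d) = d/(d - 3)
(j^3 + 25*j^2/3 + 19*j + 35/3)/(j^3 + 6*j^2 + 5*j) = (j + 7/3)/j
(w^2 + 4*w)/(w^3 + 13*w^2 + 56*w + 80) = w/(w^2 + 9*w + 20)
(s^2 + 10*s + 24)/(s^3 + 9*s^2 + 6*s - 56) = (s + 6)/(s^2 + 5*s - 14)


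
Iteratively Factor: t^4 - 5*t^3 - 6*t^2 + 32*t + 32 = (t + 1)*(t^3 - 6*t^2 + 32) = (t + 1)*(t + 2)*(t^2 - 8*t + 16) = (t - 4)*(t + 1)*(t + 2)*(t - 4)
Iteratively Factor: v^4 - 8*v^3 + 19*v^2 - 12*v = (v)*(v^3 - 8*v^2 + 19*v - 12) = v*(v - 4)*(v^2 - 4*v + 3) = v*(v - 4)*(v - 1)*(v - 3)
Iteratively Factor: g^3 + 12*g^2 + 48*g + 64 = (g + 4)*(g^2 + 8*g + 16) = (g + 4)^2*(g + 4)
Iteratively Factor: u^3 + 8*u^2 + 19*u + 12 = (u + 4)*(u^2 + 4*u + 3) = (u + 3)*(u + 4)*(u + 1)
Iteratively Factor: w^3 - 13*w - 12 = (w + 3)*(w^2 - 3*w - 4) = (w + 1)*(w + 3)*(w - 4)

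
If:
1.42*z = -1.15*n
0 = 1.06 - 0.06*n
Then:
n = 17.67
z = -14.31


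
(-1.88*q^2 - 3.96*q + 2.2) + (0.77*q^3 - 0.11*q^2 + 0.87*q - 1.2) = 0.77*q^3 - 1.99*q^2 - 3.09*q + 1.0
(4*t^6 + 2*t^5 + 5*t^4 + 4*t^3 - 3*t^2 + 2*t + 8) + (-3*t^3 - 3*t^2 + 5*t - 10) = 4*t^6 + 2*t^5 + 5*t^4 + t^3 - 6*t^2 + 7*t - 2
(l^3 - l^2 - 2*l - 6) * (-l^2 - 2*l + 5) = -l^5 - l^4 + 9*l^3 + 5*l^2 + 2*l - 30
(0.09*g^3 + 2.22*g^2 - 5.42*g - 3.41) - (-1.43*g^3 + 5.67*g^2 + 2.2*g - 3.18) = 1.52*g^3 - 3.45*g^2 - 7.62*g - 0.23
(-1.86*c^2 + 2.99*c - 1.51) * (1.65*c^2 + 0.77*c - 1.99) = -3.069*c^4 + 3.5013*c^3 + 3.5122*c^2 - 7.1128*c + 3.0049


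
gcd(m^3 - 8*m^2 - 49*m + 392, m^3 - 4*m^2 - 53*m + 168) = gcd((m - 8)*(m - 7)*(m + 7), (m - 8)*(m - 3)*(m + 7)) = m^2 - m - 56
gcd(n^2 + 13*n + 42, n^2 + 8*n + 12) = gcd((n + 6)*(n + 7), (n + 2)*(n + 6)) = n + 6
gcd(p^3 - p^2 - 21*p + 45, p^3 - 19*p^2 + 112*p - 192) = p - 3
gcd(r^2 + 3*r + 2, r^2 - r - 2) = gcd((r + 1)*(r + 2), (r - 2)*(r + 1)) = r + 1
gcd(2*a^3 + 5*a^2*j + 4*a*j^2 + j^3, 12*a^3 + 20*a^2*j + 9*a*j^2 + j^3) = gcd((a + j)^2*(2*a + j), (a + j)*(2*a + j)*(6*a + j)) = 2*a^2 + 3*a*j + j^2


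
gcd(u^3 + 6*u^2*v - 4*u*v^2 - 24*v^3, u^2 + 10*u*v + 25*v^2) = 1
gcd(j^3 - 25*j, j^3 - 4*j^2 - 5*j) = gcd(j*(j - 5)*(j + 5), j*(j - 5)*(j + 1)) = j^2 - 5*j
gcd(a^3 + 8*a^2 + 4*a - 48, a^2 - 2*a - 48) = a + 6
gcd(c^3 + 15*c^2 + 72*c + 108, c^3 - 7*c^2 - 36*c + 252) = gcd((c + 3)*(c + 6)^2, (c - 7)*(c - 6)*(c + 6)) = c + 6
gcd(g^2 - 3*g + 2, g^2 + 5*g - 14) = g - 2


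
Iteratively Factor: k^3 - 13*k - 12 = (k + 1)*(k^2 - k - 12) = (k + 1)*(k + 3)*(k - 4)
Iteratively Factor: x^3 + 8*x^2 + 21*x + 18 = (x + 3)*(x^2 + 5*x + 6) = (x + 3)^2*(x + 2)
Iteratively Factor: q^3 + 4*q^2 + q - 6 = (q + 2)*(q^2 + 2*q - 3) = (q - 1)*(q + 2)*(q + 3)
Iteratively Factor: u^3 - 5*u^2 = (u)*(u^2 - 5*u) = u*(u - 5)*(u)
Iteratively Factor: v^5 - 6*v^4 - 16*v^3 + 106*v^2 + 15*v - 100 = (v - 5)*(v^4 - v^3 - 21*v^2 + v + 20) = (v - 5)*(v - 1)*(v^3 - 21*v - 20) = (v - 5)*(v - 1)*(v + 1)*(v^2 - v - 20) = (v - 5)*(v - 1)*(v + 1)*(v + 4)*(v - 5)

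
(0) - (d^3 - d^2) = -d^3 + d^2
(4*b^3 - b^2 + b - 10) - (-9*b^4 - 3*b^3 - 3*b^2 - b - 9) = 9*b^4 + 7*b^3 + 2*b^2 + 2*b - 1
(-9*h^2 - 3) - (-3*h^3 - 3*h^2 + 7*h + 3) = 3*h^3 - 6*h^2 - 7*h - 6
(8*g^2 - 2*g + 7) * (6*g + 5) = 48*g^3 + 28*g^2 + 32*g + 35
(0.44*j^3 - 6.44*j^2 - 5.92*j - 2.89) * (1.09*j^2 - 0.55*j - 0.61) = 0.4796*j^5 - 7.2616*j^4 - 3.1792*j^3 + 4.0343*j^2 + 5.2007*j + 1.7629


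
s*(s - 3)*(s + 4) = s^3 + s^2 - 12*s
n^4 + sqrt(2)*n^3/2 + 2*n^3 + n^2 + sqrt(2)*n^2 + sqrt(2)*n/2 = n*(n + 1)^2*(n + sqrt(2)/2)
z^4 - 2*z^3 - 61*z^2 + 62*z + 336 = (z - 8)*(z - 3)*(z + 2)*(z + 7)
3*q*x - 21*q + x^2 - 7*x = (3*q + x)*(x - 7)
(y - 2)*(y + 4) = y^2 + 2*y - 8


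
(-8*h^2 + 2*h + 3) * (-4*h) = 32*h^3 - 8*h^2 - 12*h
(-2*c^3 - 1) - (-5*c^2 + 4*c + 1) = -2*c^3 + 5*c^2 - 4*c - 2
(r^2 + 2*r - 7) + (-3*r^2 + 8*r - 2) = -2*r^2 + 10*r - 9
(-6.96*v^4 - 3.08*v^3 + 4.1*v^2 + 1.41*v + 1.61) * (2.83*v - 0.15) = -19.6968*v^5 - 7.6724*v^4 + 12.065*v^3 + 3.3753*v^2 + 4.3448*v - 0.2415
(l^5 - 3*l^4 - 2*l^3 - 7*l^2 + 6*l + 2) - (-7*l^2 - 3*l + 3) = l^5 - 3*l^4 - 2*l^3 + 9*l - 1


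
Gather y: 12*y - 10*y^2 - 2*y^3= -2*y^3 - 10*y^2 + 12*y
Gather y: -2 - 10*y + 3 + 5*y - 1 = -5*y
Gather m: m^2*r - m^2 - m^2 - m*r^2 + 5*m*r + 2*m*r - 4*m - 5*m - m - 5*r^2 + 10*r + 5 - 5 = m^2*(r - 2) + m*(-r^2 + 7*r - 10) - 5*r^2 + 10*r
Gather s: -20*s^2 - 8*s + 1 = -20*s^2 - 8*s + 1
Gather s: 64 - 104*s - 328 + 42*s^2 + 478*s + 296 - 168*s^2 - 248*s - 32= -126*s^2 + 126*s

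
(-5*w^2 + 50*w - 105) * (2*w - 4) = -10*w^3 + 120*w^2 - 410*w + 420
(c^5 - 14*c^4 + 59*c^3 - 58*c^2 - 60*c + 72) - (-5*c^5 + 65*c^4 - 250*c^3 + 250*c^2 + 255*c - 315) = 6*c^5 - 79*c^4 + 309*c^3 - 308*c^2 - 315*c + 387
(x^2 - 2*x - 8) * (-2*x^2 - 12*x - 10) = -2*x^4 - 8*x^3 + 30*x^2 + 116*x + 80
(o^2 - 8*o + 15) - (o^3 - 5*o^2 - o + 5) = -o^3 + 6*o^2 - 7*o + 10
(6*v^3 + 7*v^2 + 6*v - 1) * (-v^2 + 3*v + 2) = -6*v^5 + 11*v^4 + 27*v^3 + 33*v^2 + 9*v - 2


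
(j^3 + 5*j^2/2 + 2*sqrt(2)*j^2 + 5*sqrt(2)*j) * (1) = j^3 + 5*j^2/2 + 2*sqrt(2)*j^2 + 5*sqrt(2)*j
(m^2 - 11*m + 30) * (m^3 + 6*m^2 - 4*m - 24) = m^5 - 5*m^4 - 40*m^3 + 200*m^2 + 144*m - 720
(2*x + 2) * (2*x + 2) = 4*x^2 + 8*x + 4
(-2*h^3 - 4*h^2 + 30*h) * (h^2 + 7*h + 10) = -2*h^5 - 18*h^4 - 18*h^3 + 170*h^2 + 300*h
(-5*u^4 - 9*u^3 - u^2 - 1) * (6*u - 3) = -30*u^5 - 39*u^4 + 21*u^3 + 3*u^2 - 6*u + 3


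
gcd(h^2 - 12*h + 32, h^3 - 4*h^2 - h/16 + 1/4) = h - 4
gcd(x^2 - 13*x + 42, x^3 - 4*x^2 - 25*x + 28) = x - 7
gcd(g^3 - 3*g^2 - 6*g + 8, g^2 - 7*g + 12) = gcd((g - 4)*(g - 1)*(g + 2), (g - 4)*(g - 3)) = g - 4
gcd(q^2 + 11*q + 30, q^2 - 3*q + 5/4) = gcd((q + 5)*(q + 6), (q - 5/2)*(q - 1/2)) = 1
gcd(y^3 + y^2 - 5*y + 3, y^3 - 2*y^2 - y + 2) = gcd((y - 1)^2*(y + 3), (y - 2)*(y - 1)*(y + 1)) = y - 1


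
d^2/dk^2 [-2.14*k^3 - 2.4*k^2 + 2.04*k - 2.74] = -12.84*k - 4.8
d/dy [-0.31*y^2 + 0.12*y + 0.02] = 0.12 - 0.62*y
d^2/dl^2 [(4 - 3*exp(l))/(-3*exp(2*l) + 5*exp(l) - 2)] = (27*exp(4*l) - 99*exp(3*l) + 72*exp(2*l) + 26*exp(l) - 28)*exp(l)/(27*exp(6*l) - 135*exp(5*l) + 279*exp(4*l) - 305*exp(3*l) + 186*exp(2*l) - 60*exp(l) + 8)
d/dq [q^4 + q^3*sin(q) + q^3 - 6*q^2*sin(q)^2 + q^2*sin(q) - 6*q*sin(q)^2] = q^3*cos(q) + 4*q^3 + 3*q^2*sin(q) - 6*q^2*sin(2*q) + q^2*cos(q) + 3*q^2 + 2*q*sin(q) + 6*sqrt(2)*q*cos(2*q + pi/4) - 6*q + 3*cos(2*q) - 3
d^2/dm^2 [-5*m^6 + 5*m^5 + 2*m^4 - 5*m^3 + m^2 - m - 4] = -150*m^4 + 100*m^3 + 24*m^2 - 30*m + 2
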